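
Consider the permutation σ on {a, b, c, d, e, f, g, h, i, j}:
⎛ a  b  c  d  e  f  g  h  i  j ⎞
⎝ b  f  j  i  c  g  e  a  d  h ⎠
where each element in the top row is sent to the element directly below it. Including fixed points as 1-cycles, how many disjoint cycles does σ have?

2

The cycle decomposition is (a, b, f, g, e, c, j, h)(d, i), which has 2 cycles (counting 1-cycles).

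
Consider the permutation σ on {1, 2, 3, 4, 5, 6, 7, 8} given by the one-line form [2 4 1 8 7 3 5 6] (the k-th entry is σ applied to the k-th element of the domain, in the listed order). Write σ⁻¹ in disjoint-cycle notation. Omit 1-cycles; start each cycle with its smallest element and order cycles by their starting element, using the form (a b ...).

The cycle decomposition of σ is (1 2 4 8 6 3)(5 7).
The inverse reverses every cycle; in canonical form, σ⁻¹ = (1 3 6 8 4 2)(5 7).

(1 3 6 8 4 2)(5 7)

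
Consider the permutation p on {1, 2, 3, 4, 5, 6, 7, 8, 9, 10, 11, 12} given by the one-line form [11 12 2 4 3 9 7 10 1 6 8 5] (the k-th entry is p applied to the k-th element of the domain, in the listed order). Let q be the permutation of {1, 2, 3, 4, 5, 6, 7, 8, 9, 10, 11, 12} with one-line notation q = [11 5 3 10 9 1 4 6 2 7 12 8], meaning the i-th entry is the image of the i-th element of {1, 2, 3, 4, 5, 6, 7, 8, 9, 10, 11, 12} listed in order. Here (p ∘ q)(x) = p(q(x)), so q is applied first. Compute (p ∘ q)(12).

10

First apply q: q(12) = 8, then p(8) = 10. Thus (p ∘ q)(12) = 10.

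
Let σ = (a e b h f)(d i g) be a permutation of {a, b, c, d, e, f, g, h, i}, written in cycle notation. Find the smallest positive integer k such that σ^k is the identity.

The cycle type of σ is (5, 3, 1).
The order is lcm(5, 3) = 15.

15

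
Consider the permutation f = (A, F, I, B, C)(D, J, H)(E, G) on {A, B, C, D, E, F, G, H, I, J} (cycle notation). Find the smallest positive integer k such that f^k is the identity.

The cycle type of f is (5, 3, 2).
The order of f is the least common multiple of its cycle lengths: lcm(5, 3, 2) = 30.

30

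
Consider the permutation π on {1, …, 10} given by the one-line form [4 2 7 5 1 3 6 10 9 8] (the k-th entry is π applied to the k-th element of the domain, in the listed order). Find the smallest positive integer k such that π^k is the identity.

6

Writing π as disjoint cycles, the cycle lengths are 3, 3, 2, 1, 1.
The order of π is the least common multiple of its cycle lengths: lcm(3, 3, 2) = 6.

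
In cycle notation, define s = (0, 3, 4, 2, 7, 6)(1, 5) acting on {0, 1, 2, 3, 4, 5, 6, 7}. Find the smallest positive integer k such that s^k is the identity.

The cycle type of s is (6, 2).
The order is lcm(6, 2) = 6.

6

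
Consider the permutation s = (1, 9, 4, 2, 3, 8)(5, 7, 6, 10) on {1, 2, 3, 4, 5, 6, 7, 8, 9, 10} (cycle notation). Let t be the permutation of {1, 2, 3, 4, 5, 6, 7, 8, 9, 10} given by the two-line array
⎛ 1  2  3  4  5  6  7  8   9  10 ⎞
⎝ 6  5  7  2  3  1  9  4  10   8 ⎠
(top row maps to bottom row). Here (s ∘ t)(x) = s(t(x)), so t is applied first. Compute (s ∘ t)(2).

7

(s ∘ t)(2) = s(t(2)). t(2) = 5, then s(5) = 7. So (s ∘ t)(2) = 7.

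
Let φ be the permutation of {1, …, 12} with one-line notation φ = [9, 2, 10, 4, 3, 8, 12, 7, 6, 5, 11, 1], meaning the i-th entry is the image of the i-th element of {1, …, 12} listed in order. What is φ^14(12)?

Tracing 12 → 1 → … returns to 12 after 6 steps, so 12 lies in a 6-cycle (1 9 6 8 7 12).
On a 6-cycle, φ^6 is the identity, so φ^14 = φ^2 there (14 ≡ 2 mod 6).
Stepping 2 places around the cycle: 12 → 1 → 9.

9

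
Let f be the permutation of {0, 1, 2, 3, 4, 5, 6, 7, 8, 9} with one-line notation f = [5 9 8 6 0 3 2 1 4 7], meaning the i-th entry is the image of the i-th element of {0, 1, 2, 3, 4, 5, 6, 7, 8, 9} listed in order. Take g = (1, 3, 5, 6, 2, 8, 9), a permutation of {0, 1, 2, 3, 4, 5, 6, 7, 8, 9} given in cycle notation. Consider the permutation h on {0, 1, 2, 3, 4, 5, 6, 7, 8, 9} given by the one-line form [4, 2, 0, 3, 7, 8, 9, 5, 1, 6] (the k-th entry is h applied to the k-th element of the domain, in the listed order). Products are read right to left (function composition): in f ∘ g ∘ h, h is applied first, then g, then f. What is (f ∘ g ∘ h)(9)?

Apply the permutations in order: h(9) = 6, then g(6) = 2, then f(2) = 8. So (f ∘ g ∘ h)(9) = 8.

8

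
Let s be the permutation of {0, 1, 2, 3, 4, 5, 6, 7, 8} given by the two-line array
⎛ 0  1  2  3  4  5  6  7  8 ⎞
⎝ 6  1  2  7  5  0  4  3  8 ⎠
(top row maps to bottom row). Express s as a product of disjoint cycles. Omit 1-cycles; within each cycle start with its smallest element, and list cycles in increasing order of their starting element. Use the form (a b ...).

(0 6 4 5)(3 7)

Iterating s from 0 gives 0 → 6 → 4 → 5 → 0; that is the 4-cycle (0 6 4 5).
Repeating from the next unused element and collecting all non-trivial cycles gives (0 6 4 5)(3 7).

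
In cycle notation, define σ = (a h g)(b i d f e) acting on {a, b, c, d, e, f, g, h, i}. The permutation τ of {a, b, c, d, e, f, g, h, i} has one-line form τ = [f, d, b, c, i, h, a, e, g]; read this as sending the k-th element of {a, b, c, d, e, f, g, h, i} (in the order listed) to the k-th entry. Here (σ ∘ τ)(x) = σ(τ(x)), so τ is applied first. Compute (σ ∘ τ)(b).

f

τ(b) = d, then σ(d) = f; composing gives (σ ∘ τ)(b) = f.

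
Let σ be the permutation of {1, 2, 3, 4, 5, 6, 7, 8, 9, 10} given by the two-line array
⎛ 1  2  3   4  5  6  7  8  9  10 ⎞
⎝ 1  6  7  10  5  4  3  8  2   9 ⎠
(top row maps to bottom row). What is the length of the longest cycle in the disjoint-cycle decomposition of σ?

5

Decomposing into disjoint cycles gives (2 6 4 10 9)(3 7); the longest has length 5.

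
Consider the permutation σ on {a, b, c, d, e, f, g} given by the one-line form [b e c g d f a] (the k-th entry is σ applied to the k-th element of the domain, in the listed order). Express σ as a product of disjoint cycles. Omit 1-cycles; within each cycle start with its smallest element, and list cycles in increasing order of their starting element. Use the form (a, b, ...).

From a: a → b → e → d → g → a, closing the cycle (a, b, e, d, g).
Repeating from the next unused element and collecting all non-trivial cycles gives (a, b, e, d, g).

(a, b, e, d, g)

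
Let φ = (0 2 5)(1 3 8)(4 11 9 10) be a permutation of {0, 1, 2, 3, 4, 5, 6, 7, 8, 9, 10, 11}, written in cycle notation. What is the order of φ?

12

The cycle type of φ is (4, 3, 3, 1, 1).
The order of φ is the least common multiple of its cycle lengths: lcm(4, 3, 3) = 12.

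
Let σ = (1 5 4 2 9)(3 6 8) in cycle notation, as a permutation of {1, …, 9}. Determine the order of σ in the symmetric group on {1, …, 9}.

15

The cycle type of σ is (5, 3, 1).
The order of σ is the least common multiple of its cycle lengths: lcm(5, 3) = 15.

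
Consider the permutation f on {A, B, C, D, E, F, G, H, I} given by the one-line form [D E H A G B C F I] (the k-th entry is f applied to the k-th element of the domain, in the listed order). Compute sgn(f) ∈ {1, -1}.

1

In disjoint-cycle form the cycle lengths are 6, 2, 1.
A cycle is odd iff its length is even; f has 2 even-length cycles, so sgn(f) = (−1)^2 and f is even.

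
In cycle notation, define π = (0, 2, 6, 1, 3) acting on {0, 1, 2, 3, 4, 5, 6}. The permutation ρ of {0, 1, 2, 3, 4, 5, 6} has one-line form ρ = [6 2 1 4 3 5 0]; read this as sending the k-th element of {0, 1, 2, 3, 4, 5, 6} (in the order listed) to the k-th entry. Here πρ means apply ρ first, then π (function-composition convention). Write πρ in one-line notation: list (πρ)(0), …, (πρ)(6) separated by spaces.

(πρ)(x) = π(ρ(x)). Computing each image: π(ρ(0)) = π(6) = 1, π(ρ(1)) = π(2) = 6, π(ρ(2)) = π(1) = 3, π(ρ(3)) = π(4) = 4, π(ρ(4)) = π(3) = 0, π(ρ(5)) = π(5) = 5, π(ρ(6)) = π(0) = 2.
Hence πρ = [1 6 3 4 0 5 2].

1 6 3 4 0 5 2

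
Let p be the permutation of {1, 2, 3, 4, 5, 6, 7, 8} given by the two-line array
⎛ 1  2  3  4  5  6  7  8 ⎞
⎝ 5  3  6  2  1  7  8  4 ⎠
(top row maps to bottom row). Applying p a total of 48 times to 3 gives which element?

3

Tracing 3 → 6 → … returns to 3 after 6 steps, so 3 lies in a 6-cycle (2 3 6 7 8 4).
Since the cycle has length 6, p^48 acts on it the same as p^0 (48 mod 6 = 0).
So p^48(3) = 3.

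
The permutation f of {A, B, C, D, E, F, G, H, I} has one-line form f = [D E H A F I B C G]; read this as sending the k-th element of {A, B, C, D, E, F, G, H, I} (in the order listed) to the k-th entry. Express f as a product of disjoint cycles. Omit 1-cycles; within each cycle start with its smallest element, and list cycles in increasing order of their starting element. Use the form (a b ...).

(A D)(B E F I G)(C H)

From A: A → D → A, closing the cycle (A D).
Continuing from each remaining unvisited element yields (A D)(B E F I G)(C H).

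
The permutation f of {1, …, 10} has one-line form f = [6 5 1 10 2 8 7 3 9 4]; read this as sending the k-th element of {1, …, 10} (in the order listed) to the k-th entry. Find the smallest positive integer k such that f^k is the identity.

Writing f as disjoint cycles, the cycle lengths are 4, 2, 2, 1, 1.
Since disjoint cycles commute, ord(f) = lcm(4, 2, 2) = 4.

4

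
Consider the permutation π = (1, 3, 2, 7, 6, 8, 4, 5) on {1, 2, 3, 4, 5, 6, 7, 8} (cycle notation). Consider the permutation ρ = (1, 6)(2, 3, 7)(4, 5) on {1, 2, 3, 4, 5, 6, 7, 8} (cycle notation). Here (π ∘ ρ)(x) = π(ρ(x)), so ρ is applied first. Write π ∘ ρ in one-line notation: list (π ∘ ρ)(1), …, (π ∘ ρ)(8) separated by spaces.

8 2 6 1 5 3 7 4

(π ∘ ρ)(x) = π(ρ(x)). Computing each image: π(ρ(1)) = π(6) = 8, π(ρ(2)) = π(3) = 2, π(ρ(3)) = π(7) = 6, π(ρ(4)) = π(5) = 1, π(ρ(5)) = π(4) = 5, π(ρ(6)) = π(1) = 3, π(ρ(7)) = π(2) = 7, π(ρ(8)) = π(8) = 4.
Hence π ∘ ρ = [8 2 6 1 5 3 7 4].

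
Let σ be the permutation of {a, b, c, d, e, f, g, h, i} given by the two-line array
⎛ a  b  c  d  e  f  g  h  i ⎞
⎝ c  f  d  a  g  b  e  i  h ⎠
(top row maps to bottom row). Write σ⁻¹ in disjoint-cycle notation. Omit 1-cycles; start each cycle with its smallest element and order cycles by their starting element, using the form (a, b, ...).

First write σ in disjoint cycles: (a, c, d)(b, f)(e, g)(h, i).
The inverse reverses every cycle; in canonical form, σ⁻¹ = (a, d, c)(b, f)(e, g)(h, i).

(a, d, c)(b, f)(e, g)(h, i)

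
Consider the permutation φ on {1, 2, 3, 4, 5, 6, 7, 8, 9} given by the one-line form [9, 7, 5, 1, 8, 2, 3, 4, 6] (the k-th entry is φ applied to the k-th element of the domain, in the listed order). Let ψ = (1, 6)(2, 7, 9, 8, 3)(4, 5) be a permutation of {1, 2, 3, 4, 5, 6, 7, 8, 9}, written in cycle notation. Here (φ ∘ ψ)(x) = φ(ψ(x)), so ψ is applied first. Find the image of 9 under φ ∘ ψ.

First apply ψ: ψ(9) = 8, then φ(8) = 4. Thus (φ ∘ ψ)(9) = 4.

4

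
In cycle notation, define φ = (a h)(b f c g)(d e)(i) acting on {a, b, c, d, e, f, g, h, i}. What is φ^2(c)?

c lies in the 4-cycle (b f c g).
Advancing 2 steps from c: c → g → b.

b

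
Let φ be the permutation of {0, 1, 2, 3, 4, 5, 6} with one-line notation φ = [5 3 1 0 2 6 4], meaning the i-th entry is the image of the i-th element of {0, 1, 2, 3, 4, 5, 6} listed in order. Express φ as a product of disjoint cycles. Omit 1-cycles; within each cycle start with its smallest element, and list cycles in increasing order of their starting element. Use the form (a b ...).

(0 5 6 4 2 1 3)

Iterating φ from 0 gives 0 → 5 → 6 → 4 → 2 → 1 → 3 → 0; that is the 7-cycle (0 5 6 4 2 1 3).
Continuing from each remaining unvisited element yields (0 5 6 4 2 1 3).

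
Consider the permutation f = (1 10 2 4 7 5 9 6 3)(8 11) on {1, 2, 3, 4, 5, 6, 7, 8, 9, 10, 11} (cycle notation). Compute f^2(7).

9

7 lies in the 9-cycle (1 10 2 4 7 5 9 6 3).
Advancing 2 steps from 7: 7 → 5 → 9.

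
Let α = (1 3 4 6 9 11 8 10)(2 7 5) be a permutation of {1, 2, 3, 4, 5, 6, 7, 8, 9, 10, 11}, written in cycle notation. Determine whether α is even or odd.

odd

The cycle lengths are 8, 3.
A cycle is odd iff its length is even; α has 1 even-length cycle, so sgn(α) = (−1)^1 and α is odd.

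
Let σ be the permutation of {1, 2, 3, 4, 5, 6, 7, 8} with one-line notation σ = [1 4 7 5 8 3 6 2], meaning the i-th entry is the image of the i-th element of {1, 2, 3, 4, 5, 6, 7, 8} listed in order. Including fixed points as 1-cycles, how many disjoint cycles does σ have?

The cycle decomposition is (1)(2, 4, 5, 8)(3, 7, 6), which has 3 cycles (counting 1-cycles).

3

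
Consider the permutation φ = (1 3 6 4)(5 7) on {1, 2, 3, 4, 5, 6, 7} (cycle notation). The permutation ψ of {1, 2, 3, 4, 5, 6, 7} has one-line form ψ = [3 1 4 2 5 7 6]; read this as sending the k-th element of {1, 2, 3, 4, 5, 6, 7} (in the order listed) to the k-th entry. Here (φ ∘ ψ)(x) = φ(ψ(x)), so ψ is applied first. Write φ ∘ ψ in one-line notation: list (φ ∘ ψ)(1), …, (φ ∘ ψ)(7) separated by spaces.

6 3 1 2 7 5 4

(φ ∘ ψ)(x) = φ(ψ(x)). Computing each image: φ(ψ(1)) = φ(3) = 6, φ(ψ(2)) = φ(1) = 3, φ(ψ(3)) = φ(4) = 1, φ(ψ(4)) = φ(2) = 2, φ(ψ(5)) = φ(5) = 7, φ(ψ(6)) = φ(7) = 5, φ(ψ(7)) = φ(6) = 4.
Hence φ ∘ ψ = [6 3 1 2 7 5 4].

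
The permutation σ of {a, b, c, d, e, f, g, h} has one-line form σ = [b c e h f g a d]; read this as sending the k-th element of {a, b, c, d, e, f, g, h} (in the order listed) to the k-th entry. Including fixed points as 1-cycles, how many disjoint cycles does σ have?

The cycle decomposition is (a, b, c, e, f, g)(d, h), which has 2 cycles (counting 1-cycles).

2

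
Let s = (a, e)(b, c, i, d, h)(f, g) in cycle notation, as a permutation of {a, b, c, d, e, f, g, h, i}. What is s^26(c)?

i

c lies in the 5-cycle (b, c, i, d, h).
Powers repeat with period 5 on this cycle, and 26 mod 5 = 1, so s^26(c) = s^1(c).
Stepping 1 place around the cycle: c → i.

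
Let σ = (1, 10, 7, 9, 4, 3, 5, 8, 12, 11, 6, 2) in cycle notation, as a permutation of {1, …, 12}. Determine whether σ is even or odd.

odd

The cycle lengths are 12.
A cycle of length ℓ contributes ℓ−1 transpositions, so σ is a product of 11 transpositions — odd.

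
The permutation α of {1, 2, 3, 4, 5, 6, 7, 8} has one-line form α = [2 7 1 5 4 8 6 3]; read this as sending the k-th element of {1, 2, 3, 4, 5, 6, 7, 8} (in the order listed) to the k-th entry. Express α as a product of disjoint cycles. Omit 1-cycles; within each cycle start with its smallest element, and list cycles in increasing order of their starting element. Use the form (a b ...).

(1 2 7 6 8 3)(4 5)

Start at 1 and follow images: 1 → 2 → 7 → 6 → 8 → 3 → 1, giving the cycle (1 2 7 6 8 3).
Continuing from each remaining unvisited element yields (1 2 7 6 8 3)(4 5).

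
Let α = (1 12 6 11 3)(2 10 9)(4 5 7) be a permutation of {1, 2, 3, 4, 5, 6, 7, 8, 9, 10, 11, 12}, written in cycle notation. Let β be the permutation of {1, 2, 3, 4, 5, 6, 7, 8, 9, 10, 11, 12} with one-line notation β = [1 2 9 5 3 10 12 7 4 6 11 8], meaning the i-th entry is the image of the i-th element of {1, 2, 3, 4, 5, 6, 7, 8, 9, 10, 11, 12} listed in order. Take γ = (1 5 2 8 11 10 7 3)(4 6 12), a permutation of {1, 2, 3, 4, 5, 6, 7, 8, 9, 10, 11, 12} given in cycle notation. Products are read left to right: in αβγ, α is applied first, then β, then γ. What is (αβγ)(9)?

8

Apply the permutations in order: α(9) = 2, then β(2) = 2, then γ(2) = 8. So (αβγ)(9) = 8.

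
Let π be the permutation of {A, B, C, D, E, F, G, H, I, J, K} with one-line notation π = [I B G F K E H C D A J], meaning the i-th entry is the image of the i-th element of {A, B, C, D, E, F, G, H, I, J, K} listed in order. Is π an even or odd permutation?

In disjoint-cycle form the cycle lengths are 7, 3, 1.
A cycle is odd iff its length is even; π has 0 even-length cycles, so sgn(π) = (−1)^0 and π is even.

even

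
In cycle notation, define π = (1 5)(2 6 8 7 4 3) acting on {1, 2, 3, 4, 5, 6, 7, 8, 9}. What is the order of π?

The cycle type of π is (6, 2, 1).
Since disjoint cycles commute, ord(π) = lcm(6, 2) = 6.

6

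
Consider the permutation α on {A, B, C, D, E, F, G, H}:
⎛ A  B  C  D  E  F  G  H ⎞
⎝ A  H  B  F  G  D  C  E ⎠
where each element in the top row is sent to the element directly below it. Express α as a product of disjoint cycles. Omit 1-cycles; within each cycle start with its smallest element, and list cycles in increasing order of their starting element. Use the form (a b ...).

(B H E G C)(D F)

Iterating α from B gives B → H → E → G → C → B; that is the 5-cycle (B H E G C).
Continuing from each remaining unvisited element yields (B H E G C)(D F).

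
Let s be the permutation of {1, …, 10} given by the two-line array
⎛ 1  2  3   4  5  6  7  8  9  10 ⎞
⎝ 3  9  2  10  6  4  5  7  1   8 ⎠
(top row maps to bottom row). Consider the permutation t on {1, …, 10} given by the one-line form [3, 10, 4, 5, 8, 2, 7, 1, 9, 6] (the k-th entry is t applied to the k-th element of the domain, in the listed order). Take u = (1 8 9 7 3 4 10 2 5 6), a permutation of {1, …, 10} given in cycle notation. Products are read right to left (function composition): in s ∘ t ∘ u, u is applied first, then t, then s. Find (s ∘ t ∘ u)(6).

Chase 6: u(6) = 1; t(1) = 3; s(3) = 2. Hence (s ∘ t ∘ u)(6) = 2.

2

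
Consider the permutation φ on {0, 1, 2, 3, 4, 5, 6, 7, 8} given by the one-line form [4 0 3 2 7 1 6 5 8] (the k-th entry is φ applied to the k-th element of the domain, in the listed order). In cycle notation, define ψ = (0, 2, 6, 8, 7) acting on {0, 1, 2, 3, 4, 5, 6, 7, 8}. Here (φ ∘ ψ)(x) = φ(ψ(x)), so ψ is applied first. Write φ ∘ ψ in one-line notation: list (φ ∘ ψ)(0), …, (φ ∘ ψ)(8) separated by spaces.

Chase each element through ψ then φ: 0 → 2 → 3; 1 → 1 → 0; 2 → 6 → 6; 3 → 3 → 2; 4 → 4 → 7; 5 → 5 → 1; 6 → 8 → 8; 7 → 0 → 4; 8 → 7 → 5.
Collecting the images, φ ∘ ψ = [3 0 6 2 7 1 8 4 5].

3 0 6 2 7 1 8 4 5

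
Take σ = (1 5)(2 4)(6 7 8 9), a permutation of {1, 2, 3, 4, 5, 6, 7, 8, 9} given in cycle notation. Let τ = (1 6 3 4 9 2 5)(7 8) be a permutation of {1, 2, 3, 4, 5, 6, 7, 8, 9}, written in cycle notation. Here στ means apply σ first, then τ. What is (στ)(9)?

σ(9) = 6, then τ(6) = 3; composing gives (στ)(9) = 3.

3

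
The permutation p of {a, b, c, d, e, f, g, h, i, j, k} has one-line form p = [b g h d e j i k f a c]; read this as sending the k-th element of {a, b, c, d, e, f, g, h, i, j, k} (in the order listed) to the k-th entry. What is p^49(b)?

g

Tracing b → g → … returns to b after 6 steps, so b lies in a 6-cycle (a b g i f j).
On a 6-cycle, p^6 is the identity, so p^49 = p^1 there (49 ≡ 1 mod 6).
Advancing 1 step from b: b → g.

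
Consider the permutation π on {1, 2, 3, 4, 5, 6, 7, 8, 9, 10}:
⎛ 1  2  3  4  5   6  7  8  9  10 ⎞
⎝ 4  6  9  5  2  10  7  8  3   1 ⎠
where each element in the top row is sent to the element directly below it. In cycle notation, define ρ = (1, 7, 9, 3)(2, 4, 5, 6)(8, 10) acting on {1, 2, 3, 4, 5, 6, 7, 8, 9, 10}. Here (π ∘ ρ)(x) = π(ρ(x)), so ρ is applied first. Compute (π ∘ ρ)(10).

First apply ρ: ρ(10) = 8, then π(8) = 8. Thus (π ∘ ρ)(10) = 8.

8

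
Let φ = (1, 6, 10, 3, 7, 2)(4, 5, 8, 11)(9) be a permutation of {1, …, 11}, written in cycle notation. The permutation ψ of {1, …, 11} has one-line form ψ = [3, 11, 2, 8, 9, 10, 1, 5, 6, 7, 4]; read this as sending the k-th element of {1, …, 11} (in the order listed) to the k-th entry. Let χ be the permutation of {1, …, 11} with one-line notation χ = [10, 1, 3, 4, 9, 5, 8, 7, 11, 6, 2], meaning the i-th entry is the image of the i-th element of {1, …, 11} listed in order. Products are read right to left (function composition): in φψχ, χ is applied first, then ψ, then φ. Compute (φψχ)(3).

1

(φψχ)(3) = φ(ψ(χ(3))). χ(3) = 3, then ψ(3) = 2, then φ(2) = 1, so the result is 1.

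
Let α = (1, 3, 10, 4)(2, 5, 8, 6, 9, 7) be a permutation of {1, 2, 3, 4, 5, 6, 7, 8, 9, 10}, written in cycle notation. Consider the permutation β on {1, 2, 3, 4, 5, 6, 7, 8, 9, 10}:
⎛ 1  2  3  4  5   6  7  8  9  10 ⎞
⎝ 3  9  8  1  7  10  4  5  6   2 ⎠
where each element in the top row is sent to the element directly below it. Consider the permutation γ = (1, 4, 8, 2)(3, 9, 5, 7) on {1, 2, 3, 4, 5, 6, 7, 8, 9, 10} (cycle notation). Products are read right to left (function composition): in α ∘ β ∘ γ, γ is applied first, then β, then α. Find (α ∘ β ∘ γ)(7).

6

(α ∘ β ∘ γ)(7) = α(β(γ(7))). γ(7) = 3, then β(3) = 8, then α(8) = 6, so the result is 6.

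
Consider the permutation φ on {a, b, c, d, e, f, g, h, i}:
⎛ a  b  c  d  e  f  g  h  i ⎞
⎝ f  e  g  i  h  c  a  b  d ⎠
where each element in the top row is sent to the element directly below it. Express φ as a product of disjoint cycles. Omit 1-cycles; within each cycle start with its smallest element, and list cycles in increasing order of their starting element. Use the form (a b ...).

(a f c g)(b e h)(d i)

Start at a and follow images: a → f → c → g → a, giving the cycle (a f c g).
Continuing from each remaining unvisited element yields (a f c g)(b e h)(d i).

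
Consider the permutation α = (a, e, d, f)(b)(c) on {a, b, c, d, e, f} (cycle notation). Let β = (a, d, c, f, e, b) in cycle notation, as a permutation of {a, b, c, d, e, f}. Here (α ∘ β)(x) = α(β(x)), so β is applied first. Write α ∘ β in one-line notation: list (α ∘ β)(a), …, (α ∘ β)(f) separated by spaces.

(α ∘ β)(x) = α(β(x)). Computing each image: α(β(a)) = α(d) = f, α(β(b)) = α(a) = e, α(β(c)) = α(f) = a, α(β(d)) = α(c) = c, α(β(e)) = α(b) = b, α(β(f)) = α(e) = d.
Hence α ∘ β = [f e a c b d].

f e a c b d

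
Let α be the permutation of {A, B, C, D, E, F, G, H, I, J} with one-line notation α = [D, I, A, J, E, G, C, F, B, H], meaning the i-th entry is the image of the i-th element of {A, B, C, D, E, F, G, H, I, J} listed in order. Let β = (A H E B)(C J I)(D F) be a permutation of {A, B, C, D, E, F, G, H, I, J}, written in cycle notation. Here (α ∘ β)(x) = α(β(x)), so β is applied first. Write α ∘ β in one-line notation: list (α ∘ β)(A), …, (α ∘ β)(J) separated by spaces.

F D H G I J C E A B

(α ∘ β)(x) = α(β(x)). Computing each image: α(β(A)) = α(H) = F, α(β(B)) = α(A) = D, α(β(C)) = α(J) = H, α(β(D)) = α(F) = G, α(β(E)) = α(B) = I, α(β(F)) = α(D) = J, α(β(G)) = α(G) = C, α(β(H)) = α(E) = E, α(β(I)) = α(C) = A, α(β(J)) = α(I) = B.
Hence α ∘ β = [F D H G I J C E A B].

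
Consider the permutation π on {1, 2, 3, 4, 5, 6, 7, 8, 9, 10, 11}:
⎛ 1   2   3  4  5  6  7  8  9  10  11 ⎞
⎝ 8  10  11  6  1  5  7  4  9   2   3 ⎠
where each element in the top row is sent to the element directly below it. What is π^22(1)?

4

Tracing 1 → 8 → … returns to 1 after 5 steps, so 1 lies in a 5-cycle (1 8 4 6 5).
On a 5-cycle, π^5 is the identity, so π^22 = π^2 there (22 ≡ 2 mod 5).
Advancing 2 steps from 1: 1 → 8 → 4.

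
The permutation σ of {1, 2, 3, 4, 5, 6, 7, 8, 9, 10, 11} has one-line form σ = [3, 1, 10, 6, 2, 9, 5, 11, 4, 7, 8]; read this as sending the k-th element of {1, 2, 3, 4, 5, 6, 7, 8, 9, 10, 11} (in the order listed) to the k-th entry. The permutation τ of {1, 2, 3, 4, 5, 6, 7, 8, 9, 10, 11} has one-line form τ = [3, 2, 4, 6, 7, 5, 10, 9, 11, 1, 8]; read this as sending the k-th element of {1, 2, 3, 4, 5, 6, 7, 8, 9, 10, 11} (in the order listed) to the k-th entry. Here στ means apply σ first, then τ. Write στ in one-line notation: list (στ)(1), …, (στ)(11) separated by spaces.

4 3 1 5 2 11 7 8 6 10 9

Chase each element through σ then τ: 1 → 3 → 4; 2 → 1 → 3; 3 → 10 → 1; 4 → 6 → 5; 5 → 2 → 2; 6 → 9 → 11; 7 → 5 → 7; 8 → 11 → 8; 9 → 4 → 6; 10 → 7 → 10; 11 → 8 → 9.
So στ in one-line form is 4 3 1 5 2 11 7 8 6 10 9.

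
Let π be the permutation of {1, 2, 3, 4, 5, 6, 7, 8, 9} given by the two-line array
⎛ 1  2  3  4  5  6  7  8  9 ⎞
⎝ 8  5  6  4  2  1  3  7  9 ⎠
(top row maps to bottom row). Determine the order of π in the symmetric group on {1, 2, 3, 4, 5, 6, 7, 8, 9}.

Writing π as disjoint cycles, the cycle lengths are 5, 2, 1, 1.
The order is lcm(5, 2) = 10.

10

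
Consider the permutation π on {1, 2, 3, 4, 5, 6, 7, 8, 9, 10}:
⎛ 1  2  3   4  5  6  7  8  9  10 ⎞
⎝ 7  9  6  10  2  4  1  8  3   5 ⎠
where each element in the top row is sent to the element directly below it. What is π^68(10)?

6

Tracing 10 → 5 → … returns to 10 after 7 steps, so 10 lies in a 7-cycle (2, 9, 3, 6, 4, 10, 5).
Since the cycle has length 7, π^68 acts on it the same as π^5 (68 mod 7 = 5).
Advancing 5 steps from 10: 10 → 5 → 2 → 9 → 3 → 6.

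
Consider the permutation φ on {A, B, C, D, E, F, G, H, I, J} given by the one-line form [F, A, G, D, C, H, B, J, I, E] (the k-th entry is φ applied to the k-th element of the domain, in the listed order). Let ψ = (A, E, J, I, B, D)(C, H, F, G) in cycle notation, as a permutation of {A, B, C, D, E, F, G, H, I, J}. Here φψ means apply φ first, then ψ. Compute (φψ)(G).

D

φ(G) = B, then ψ(B) = D; composing gives (φψ)(G) = D.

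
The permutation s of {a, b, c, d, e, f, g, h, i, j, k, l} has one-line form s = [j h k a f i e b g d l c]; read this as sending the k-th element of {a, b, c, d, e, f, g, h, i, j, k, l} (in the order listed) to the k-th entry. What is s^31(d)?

a

Tracing d → a → … returns to d after 3 steps, so d lies in a 3-cycle (a j d).
Since the cycle has length 3, s^31 acts on it the same as s^1 (31 mod 3 = 1).
Advancing 1 step from d: d → a.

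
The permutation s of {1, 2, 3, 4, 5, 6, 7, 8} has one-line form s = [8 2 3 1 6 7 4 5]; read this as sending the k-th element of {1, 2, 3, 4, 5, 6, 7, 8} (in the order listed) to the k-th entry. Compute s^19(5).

Tracing 5 → 6 → … returns to 5 after 6 steps, so 5 lies in a 6-cycle (1, 8, 5, 6, 7, 4).
Powers repeat with period 6 on this cycle, and 19 mod 6 = 1, so s^19(5) = s^1(5).
Advancing 1 step from 5: 5 → 6.

6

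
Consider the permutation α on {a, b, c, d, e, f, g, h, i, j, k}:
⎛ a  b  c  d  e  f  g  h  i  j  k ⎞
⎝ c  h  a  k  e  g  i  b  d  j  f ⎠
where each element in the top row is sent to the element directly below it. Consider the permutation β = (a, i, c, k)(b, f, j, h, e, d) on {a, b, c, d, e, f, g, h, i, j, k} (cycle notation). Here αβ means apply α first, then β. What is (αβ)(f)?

α(f) = g, then β(g) = g; composing gives (αβ)(f) = g.

g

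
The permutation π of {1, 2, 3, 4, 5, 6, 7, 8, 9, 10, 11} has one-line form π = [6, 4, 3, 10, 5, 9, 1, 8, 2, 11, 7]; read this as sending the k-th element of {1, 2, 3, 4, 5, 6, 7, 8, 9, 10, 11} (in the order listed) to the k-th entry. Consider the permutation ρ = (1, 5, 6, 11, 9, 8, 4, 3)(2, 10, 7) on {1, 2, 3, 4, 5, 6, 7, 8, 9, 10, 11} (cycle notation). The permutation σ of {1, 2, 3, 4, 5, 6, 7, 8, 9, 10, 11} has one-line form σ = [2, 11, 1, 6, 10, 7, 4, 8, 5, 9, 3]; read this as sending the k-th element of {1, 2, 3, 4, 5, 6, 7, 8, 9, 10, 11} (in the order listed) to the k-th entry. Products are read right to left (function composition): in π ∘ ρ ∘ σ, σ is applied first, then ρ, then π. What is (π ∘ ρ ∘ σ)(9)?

Chase 9: σ(9) = 5; ρ(5) = 6; π(6) = 9. Hence (π ∘ ρ ∘ σ)(9) = 9.

9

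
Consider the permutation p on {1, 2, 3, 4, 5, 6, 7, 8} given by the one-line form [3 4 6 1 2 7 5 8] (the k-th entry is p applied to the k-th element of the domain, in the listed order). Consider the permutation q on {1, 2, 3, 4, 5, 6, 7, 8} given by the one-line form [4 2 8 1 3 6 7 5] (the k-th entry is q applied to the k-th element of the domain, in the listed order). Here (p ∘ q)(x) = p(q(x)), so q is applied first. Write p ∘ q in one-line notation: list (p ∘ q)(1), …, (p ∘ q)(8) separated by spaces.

1 4 8 3 6 7 5 2

(p ∘ q)(x) = p(q(x)). Computing each image: p(q(1)) = p(4) = 1, p(q(2)) = p(2) = 4, p(q(3)) = p(8) = 8, p(q(4)) = p(1) = 3, p(q(5)) = p(3) = 6, p(q(6)) = p(6) = 7, p(q(7)) = p(7) = 5, p(q(8)) = p(5) = 2.
Hence p ∘ q = [1 4 8 3 6 7 5 2].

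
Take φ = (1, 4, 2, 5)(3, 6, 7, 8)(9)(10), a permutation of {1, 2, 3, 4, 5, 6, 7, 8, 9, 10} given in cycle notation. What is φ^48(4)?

4

4 lies in the 4-cycle (1, 4, 2, 5).
Powers repeat with period 4 on this cycle, and 48 mod 4 = 0, so φ^48(4) = φ^0(4).
So φ^48(4) = 4.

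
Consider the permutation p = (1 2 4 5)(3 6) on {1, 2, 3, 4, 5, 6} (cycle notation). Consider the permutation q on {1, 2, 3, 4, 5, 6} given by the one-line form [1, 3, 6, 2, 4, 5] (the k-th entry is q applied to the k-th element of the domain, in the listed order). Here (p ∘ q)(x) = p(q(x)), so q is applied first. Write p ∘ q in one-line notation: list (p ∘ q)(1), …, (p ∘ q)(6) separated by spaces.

2 6 3 4 5 1

(p ∘ q)(x) = p(q(x)). Computing each image: p(q(1)) = p(1) = 2, p(q(2)) = p(3) = 6, p(q(3)) = p(6) = 3, p(q(4)) = p(2) = 4, p(q(5)) = p(4) = 5, p(q(6)) = p(5) = 1.
Hence p ∘ q = [2 6 3 4 5 1].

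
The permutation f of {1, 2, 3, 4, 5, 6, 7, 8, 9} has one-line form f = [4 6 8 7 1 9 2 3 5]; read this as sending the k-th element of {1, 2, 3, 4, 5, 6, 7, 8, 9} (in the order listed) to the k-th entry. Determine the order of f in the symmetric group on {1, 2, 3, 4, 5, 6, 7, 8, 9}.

14

Writing f as disjoint cycles, the cycle lengths are 7, 2.
The order is lcm(7, 2) = 14.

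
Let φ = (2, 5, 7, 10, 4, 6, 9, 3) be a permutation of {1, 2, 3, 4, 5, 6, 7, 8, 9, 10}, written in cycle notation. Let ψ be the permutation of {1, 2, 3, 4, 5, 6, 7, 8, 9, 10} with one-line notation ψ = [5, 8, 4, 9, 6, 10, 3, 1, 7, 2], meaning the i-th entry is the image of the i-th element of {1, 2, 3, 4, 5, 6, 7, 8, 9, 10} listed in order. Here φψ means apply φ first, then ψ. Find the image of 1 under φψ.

5

First apply φ: φ(1) = 1, then ψ(1) = 5. Thus (φψ)(1) = 5.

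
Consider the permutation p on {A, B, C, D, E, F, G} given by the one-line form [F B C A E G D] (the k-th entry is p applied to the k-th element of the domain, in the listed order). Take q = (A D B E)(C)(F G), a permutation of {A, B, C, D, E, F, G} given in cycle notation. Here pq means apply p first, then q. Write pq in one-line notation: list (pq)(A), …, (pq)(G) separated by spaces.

G E C D A F B

Chase each element through p then q: A → F → G; B → B → E; C → C → C; D → A → D; E → E → A; F → G → F; G → D → B.
Collecting the images, pq = [G E C D A F B].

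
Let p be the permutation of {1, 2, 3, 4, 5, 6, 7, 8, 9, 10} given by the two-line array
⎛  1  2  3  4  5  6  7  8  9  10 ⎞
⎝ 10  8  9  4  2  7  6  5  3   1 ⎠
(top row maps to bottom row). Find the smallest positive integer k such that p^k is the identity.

Writing p as disjoint cycles, the cycle lengths are 3, 2, 2, 2, 1.
The order is lcm(3, 2, 2, 2) = 6.

6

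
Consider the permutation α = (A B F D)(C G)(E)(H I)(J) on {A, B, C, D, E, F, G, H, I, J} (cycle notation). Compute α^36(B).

B lies in the 4-cycle (A B F D).
Powers repeat with period 4 on this cycle, and 36 mod 4 = 0, so α^36(B) = α^0(B).
So α^36(B) = B.

B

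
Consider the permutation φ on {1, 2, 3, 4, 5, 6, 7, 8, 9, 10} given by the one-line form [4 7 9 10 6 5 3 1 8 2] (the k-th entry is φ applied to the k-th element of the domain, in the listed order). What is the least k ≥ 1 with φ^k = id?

The disjoint-cycle form of φ has cycle lengths 8, 2.
The order of φ is the least common multiple of its cycle lengths: lcm(8, 2) = 8.

8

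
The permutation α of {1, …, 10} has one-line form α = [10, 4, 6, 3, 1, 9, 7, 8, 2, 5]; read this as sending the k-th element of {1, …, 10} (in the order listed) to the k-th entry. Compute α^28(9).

3

Tracing 9 → 2 → … returns to 9 after 5 steps, so 9 lies in a 5-cycle (2 4 3 6 9).
Since the cycle has length 5, α^28 acts on it the same as α^3 (28 mod 5 = 3).
Stepping 3 places around the cycle: 9 → 2 → 4 → 3.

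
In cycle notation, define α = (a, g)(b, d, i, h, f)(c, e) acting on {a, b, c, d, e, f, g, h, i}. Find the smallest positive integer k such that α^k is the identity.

10

The disjoint cycles have lengths 5, 2, 2.
The order is lcm(5, 2, 2) = 10.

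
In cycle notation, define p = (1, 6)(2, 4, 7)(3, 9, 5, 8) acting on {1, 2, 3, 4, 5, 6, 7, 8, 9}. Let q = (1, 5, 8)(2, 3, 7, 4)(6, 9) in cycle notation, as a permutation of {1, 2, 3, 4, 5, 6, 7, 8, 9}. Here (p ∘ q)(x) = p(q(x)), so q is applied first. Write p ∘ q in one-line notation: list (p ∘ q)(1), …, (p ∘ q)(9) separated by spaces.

8 9 2 4 3 5 7 6 1

Chase each element through q then p: 1 → 5 → 8; 2 → 3 → 9; 3 → 7 → 2; 4 → 2 → 4; 5 → 8 → 3; 6 → 9 → 5; 7 → 4 → 7; 8 → 1 → 6; 9 → 6 → 1.
So p ∘ q in one-line form is 8 9 2 4 3 5 7 6 1.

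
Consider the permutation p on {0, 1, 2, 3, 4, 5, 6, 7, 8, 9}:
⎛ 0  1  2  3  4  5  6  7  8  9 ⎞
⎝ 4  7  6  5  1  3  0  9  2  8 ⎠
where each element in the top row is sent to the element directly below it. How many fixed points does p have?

No element satisfies p(x) = x, so there are 0 fixed points.

0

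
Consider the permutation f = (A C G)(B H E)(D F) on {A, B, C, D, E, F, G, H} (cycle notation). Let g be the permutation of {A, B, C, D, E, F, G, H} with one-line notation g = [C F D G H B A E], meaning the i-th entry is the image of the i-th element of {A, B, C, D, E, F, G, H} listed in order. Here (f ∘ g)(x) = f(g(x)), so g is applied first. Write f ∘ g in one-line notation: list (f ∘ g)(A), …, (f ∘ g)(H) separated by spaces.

Chase each element through g then f: A → C → G; B → F → D; C → D → F; D → G → A; E → H → E; F → B → H; G → A → C; H → E → B.
Collecting the images, f ∘ g = [G D F A E H C B].

G D F A E H C B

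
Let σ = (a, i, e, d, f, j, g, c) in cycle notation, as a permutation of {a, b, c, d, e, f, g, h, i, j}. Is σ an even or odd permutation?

odd

The cycle lengths are 8, 1, 1.
A cycle of length ℓ contributes ℓ−1 transpositions, so σ is a product of 7 transpositions — odd.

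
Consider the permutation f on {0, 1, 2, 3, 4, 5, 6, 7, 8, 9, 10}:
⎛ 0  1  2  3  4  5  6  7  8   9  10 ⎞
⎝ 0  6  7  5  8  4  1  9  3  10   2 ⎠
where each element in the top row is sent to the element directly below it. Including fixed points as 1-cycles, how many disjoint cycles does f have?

4

The cycle decomposition is (0)(1 6)(2 7 9 10)(3 5 4 8), which has 4 cycles (counting 1-cycles).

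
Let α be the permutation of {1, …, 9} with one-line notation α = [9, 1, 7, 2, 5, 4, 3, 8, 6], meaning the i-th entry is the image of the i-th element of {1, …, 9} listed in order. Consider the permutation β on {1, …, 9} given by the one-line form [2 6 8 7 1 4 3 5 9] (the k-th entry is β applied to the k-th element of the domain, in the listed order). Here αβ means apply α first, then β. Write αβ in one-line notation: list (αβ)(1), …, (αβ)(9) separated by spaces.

9 2 3 6 1 7 8 5 4

For each element, apply α then β: 1 → 9 → 9; 2 → 1 → 2; 3 → 7 → 3; 4 → 2 → 6; 5 → 5 → 1; 6 → 4 → 7; 7 → 3 → 8; 8 → 8 → 5; 9 → 6 → 4.
So αβ in one-line form is 9 2 3 6 1 7 8 5 4.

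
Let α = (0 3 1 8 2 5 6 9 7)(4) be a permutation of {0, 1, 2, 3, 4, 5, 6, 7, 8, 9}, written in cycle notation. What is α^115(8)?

3

8 lies in the 9-cycle (0 3 1 8 2 5 6 9 7).
Since the cycle has length 9, α^115 acts on it the same as α^7 (115 mod 9 = 7).
Advancing 7 steps from 8: 8 → 2 → 5 → 6 → 9 → 7 → 0 → 3.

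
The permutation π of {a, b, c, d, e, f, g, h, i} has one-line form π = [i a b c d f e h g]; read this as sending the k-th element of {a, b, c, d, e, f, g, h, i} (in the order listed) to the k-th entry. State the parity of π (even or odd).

In disjoint-cycle form the cycle lengths are 7, 1, 1.
A cycle is odd iff its length is even; π has 0 even-length cycles, so sgn(π) = (−1)^0 and π is even.

even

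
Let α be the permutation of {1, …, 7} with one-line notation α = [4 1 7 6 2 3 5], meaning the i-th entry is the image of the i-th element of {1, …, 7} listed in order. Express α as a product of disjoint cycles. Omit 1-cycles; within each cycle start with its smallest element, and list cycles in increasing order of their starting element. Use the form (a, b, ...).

Start at 1 and follow images: 1 → 4 → 6 → 3 → 7 → 5 → 2 → 1, giving the cycle (1, 4, 6, 3, 7, 5, 2).
Repeating from the next unused element and collecting all non-trivial cycles gives (1, 4, 6, 3, 7, 5, 2).

(1, 4, 6, 3, 7, 5, 2)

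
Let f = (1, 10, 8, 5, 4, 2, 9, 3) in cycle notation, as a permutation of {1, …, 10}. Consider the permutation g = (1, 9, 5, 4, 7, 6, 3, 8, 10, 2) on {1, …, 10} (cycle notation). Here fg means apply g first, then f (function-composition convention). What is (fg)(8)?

g(8) = 10, then f(10) = 8; composing gives (fg)(8) = 8.

8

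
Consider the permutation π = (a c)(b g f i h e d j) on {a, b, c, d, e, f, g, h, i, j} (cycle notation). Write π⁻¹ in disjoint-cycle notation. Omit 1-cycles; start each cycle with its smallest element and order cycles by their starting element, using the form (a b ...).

If π sends a → b within a cycle, π⁻¹ sends b → a; equivalently, reverse each cycle.
After reversing and putting each cycle's least element first, π⁻¹ = (a c)(b j d e h i f g).

(a c)(b j d e h i f g)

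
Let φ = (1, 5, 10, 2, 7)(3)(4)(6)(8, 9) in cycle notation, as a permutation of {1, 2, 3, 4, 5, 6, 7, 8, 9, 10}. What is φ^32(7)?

7 lies in the 5-cycle (1, 5, 10, 2, 7).
On a 5-cycle, φ^5 is the identity, so φ^32 = φ^2 there (32 ≡ 2 mod 5).
Advancing 2 steps from 7: 7 → 1 → 5.

5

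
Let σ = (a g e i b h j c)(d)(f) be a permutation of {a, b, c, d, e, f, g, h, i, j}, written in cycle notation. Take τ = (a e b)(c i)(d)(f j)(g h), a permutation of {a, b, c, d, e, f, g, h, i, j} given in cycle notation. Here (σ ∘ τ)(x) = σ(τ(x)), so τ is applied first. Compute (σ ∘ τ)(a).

τ(a) = e, then σ(e) = i; composing gives (σ ∘ τ)(a) = i.

i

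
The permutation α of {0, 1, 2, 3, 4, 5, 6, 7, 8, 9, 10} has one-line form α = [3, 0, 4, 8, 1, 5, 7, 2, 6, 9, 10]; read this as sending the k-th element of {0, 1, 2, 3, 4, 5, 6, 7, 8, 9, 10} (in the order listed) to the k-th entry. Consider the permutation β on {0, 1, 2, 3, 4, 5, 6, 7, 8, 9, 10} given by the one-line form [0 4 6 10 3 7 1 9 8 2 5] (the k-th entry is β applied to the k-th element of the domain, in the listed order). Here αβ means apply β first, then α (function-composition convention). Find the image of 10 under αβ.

(αβ)(10) = α(β(10)). β(10) = 5, then α(5) = 5. So (αβ)(10) = 5.

5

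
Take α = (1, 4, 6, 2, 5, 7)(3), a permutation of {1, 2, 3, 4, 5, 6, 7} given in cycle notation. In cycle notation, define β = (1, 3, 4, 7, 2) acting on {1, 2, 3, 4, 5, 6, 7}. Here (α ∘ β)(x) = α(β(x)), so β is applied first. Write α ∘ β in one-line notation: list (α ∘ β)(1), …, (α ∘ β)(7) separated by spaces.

(α ∘ β)(x) = α(β(x)). Computing each image: α(β(1)) = α(3) = 3, α(β(2)) = α(1) = 4, α(β(3)) = α(4) = 6, α(β(4)) = α(7) = 1, α(β(5)) = α(5) = 7, α(β(6)) = α(6) = 2, α(β(7)) = α(2) = 5.
Hence α ∘ β = [3 4 6 1 7 2 5].

3 4 6 1 7 2 5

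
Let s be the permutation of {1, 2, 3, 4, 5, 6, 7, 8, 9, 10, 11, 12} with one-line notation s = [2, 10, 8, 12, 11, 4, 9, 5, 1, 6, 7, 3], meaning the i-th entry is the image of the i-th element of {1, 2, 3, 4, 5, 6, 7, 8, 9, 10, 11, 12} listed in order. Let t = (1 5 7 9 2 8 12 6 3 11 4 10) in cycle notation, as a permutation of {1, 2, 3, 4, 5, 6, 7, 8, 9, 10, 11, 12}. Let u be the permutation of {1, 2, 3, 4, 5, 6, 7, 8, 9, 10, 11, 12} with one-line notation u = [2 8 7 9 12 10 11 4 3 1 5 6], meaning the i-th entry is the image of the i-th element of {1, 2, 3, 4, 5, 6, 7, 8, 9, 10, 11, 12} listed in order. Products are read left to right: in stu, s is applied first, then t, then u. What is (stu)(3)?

Chase 3: s(3) = 8; t(8) = 12; u(12) = 6. Hence (stu)(3) = 6.

6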